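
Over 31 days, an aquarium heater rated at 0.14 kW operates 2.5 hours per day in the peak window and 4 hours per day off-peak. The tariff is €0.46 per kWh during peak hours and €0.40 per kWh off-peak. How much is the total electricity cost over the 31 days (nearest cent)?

€11.94

Peak energy = 0.14 kW × 2.5 h × 31 = 10.85 kWh
Off-peak energy = 0.14 kW × 4 h × 31 = 17.36 kWh
Cost = 10.85 × €0.46 + 17.36 × €0.40 = €4.991 + €6.944 = €11.94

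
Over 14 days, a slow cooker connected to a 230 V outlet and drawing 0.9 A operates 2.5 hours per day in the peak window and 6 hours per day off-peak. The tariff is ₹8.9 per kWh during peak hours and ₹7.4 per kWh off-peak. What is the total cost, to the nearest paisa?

₹193.15

Power = 0.9 A × 230 V = 207 W = 0.207 kW
Peak energy = 0.207 kW × 2.5 h × 14 = 7.245 kWh
Off-peak energy = 0.207 kW × 6 h × 14 = 17.388 kWh
Cost = 7.245 × ₹8.9 + 17.388 × ₹7.4 = ₹64.4805 + ₹128.6712 = ₹193.15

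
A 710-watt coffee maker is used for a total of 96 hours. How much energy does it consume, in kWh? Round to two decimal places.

68.16 kWh

Energy = 0.71 kW × 96 h = 68.16 kWh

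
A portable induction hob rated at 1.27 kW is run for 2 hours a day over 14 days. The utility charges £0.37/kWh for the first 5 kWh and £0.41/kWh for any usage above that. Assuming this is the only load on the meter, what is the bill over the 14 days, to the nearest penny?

£14.38

Runtime = 2 h/day × 14 days = 28 h
Energy = 1.27 kW × 28 h = 35.56 kWh
Tier 1 (0–5 kWh): 5 × £0.37 = £1.85
Above 5 kWh: 30.56 × £0.41 = £12.5296
Bill = £14.38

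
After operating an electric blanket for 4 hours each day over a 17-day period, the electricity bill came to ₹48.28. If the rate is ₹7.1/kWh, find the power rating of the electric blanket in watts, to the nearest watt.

100 W

Energy = ₹48.28 ÷ ₹7.1/kWh = 6.8 kWh
Runtime = 4 h/day × 17 days = 68 h
Power = 6.8 kWh ÷ 68 h = 0.1 kW = 100 W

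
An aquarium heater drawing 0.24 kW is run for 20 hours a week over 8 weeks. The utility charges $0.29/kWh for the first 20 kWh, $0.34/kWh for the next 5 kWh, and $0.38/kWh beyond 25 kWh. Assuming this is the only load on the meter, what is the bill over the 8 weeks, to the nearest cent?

Runtime = 20 h/week × 8 weeks = 160 h
Energy = 0.24 kW × 160 h = 38.4 kWh
Tier 1 (0–20 kWh): 20 × $0.29 = $5.8
Tier 2 (20–25 kWh): 5 × $0.34 = $1.7
Above 25 kWh: 13.4 × $0.38 = $5.092
Bill = $12.59

$12.59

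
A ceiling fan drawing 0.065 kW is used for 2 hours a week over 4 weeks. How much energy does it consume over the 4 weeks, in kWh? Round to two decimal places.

0.52 kWh

Runtime = 2 h/week × 4 weeks = 8 h
Energy = 0.065 kW × 8 h = 0.52 kWh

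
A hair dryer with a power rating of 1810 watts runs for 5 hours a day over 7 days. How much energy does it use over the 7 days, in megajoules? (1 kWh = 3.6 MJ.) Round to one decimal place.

Runtime = 5 h/day × 7 days = 35 h
Energy = 1.81 kW × 35 h = 63.35 kWh
= 63.35 × 3.6 MJ = 228.1 MJ

228.1 MJ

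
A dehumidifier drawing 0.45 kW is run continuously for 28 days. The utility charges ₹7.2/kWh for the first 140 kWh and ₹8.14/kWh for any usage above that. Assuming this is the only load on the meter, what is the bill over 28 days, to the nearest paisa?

₹2329.94

Runtime = 24 h × 28 = 672 h
Energy = 0.45 kW × 672 h = 302.4 kWh
Tier 1 (0–140 kWh): 140 × ₹7.2 = ₹1008
Above 140 kWh: 162.4 × ₹8.14 = ₹1321.936
Bill = ₹2329.94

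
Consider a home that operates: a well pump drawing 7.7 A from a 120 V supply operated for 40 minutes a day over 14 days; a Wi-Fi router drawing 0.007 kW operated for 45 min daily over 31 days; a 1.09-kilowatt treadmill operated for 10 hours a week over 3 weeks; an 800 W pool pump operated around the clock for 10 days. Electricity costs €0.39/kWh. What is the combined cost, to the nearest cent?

€91.06

well pump: Power = 7.7 A × 120 V = 924 W = 0.924 kW
well pump: Runtime = 40 min × 14 = 560 min = 9.333333… h
well pump: 0.924 kW × 9.333333… h = 8.624 kWh
Wi-Fi router: Runtime = 45 min × 31 = 1395 min = 23.25 h
Wi-Fi router: 0.007 kW × 23.25 h = 0.16275 kWh
treadmill: Runtime = 10 h/week × 3 weeks = 30 h
treadmill: 1.09 kW × 30 h = 32.7 kWh
pool pump: Runtime = 24 h × 10 = 240 h
pool pump: 0.8 kW × 240 h = 192 kWh
Total energy = 233.48675 kWh
Cost = 233.48675 × €0.39 = €91.06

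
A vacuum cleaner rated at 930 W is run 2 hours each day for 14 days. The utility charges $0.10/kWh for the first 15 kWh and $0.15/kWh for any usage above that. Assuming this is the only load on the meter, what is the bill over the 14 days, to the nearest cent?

$3.16

Runtime = 2 h/day × 14 days = 28 h
Energy = 0.93 kW × 28 h = 26.04 kWh
Tier 1 (0–15 kWh): 15 × $0.10 = $1.5
Above 15 kWh: 11.04 × $0.15 = $1.656
Bill = $3.16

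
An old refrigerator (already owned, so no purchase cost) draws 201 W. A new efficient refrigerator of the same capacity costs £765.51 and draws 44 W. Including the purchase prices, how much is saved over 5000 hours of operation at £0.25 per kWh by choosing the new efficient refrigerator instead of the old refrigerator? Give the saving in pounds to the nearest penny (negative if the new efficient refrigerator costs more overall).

-£569.26

old refrigerator: £0.00 + (201/1000) kW × 5000 h × £0.25 = £0.00 + £251.25 = £251.25
new efficient refrigerator: £765.51 + (44/1000) kW × 5000 h × £0.25 = £765.51 + £55 = £820.51
Saving = £251.25 − £820.51 = −£569.26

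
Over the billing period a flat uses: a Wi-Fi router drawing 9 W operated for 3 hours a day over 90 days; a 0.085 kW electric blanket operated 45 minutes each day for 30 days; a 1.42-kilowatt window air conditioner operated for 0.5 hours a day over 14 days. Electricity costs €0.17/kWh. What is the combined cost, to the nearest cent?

Wi-Fi router: Runtime = 3 h/day × 90 days = 270 h
Wi-Fi router: 0.009 kW × 270 h = 2.43 kWh
electric blanket: Runtime = 45 min × 30 = 1350 min = 22.5 h
electric blanket: 0.085 kW × 22.5 h = 1.9125 kWh
window air conditioner: Runtime = 0.5 h/day × 14 days = 7 h
window air conditioner: 1.42 kW × 7 h = 9.94 kWh
Total energy = 14.2825 kWh
Cost = 14.2825 × €0.17 = €2.43

€2.43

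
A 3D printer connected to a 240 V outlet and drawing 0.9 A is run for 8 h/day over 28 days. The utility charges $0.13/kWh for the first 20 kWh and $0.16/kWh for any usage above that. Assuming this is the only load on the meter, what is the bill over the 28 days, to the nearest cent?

Power = 0.9 A × 240 V = 216 W = 0.216 kW
Runtime = 8 h/day × 28 days = 224 h
Energy = 0.216 kW × 224 h = 48.384 kWh
Tier 1 (0–20 kWh): 20 × $0.13 = $2.6
Above 20 kWh: 28.384 × $0.16 = $4.54144
Bill = $7.14

$7.14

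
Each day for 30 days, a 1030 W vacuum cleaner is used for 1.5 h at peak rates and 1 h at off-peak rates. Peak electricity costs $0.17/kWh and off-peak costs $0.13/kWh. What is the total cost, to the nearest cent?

$11.90

Peak energy = 1.03 kW × 1.5 h × 30 = 46.35 kWh
Off-peak energy = 1.03 kW × 1 h × 30 = 30.9 kWh
Cost = 46.35 × $0.17 + 30.9 × $0.13 = $7.8795 + $4.017 = $11.90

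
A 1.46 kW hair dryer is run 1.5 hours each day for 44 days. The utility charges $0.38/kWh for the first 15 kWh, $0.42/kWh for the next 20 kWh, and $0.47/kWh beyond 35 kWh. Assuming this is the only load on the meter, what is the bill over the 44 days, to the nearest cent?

$42.94

Runtime = 1.5 h/day × 44 days = 66 h
Energy = 1.46 kW × 66 h = 96.36 kWh
Tier 1 (0–15 kWh): 15 × $0.38 = $5.7
Tier 2 (15–35 kWh): 20 × $0.42 = $8.4
Above 35 kWh: 61.36 × $0.47 = $28.8392
Bill = $42.94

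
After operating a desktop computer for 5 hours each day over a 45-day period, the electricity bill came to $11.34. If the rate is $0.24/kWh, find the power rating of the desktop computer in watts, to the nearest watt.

Energy = $11.34 ÷ $0.24/kWh = 47.25 kWh
Runtime = 5 h/day × 45 days = 225 h
Power = 47.25 kWh ÷ 225 h = 0.21 kW = 210 W

210 W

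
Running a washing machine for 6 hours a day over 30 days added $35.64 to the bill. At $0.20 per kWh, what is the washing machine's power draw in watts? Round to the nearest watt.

990 W

Energy = $35.64 ÷ $0.20/kWh = 178.2 kWh
Runtime = 6 h/day × 30 days = 180 h
Power = 178.2 kWh ÷ 180 h = 0.99 kW = 990 W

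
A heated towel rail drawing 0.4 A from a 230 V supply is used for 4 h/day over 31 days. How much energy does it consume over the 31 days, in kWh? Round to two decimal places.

Power = 0.4 A × 230 V = 92 W = 0.092 kW
Runtime = 4 h/day × 31 days = 124 h
Energy = 0.092 kW × 124 h = 11.408 kWh ≈ 11.41 kWh

11.41 kWh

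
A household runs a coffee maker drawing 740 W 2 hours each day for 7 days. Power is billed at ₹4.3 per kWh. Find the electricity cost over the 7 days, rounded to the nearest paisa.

₹44.55

Runtime = 2 h/day × 7 days = 14 h
Energy = 0.74 kW × 14 h = 10.36 kWh
Cost = 10.36 kWh × ₹4.3/kWh = ₹44.55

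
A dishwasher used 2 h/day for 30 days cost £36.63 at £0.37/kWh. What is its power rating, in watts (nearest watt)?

1650 W

Energy = £36.63 ÷ £0.37/kWh = 99 kWh
Runtime = 2 h/day × 30 days = 60 h
Power = 99 kWh ÷ 60 h = 1.65 kW = 1650 W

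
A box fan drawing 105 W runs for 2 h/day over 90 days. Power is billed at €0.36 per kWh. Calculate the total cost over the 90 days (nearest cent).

Runtime = 2 h/day × 90 days = 180 h
Energy = 0.105 kW × 180 h = 18.9 kWh
Cost = 18.9 kWh × €0.36/kWh = €6.80

€6.80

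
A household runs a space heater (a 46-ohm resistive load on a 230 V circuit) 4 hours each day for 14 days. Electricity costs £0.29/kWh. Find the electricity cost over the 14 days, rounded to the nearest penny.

Power = V²/R = 230²/46 = 1150 W = 1.15 kW
Runtime = 4 h/day × 14 days = 56 h
Energy = 1.15 kW × 56 h = 64.4 kWh
Cost = 64.4 kWh × £0.29/kWh = £18.68

£18.68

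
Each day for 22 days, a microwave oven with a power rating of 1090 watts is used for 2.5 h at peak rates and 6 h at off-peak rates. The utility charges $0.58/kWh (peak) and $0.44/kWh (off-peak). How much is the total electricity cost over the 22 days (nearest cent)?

Peak energy = 1.09 kW × 2.5 h × 22 = 59.95 kWh
Off-peak energy = 1.09 kW × 6 h × 22 = 143.88 kWh
Cost = 59.95 × $0.58 + 143.88 × $0.44 = $34.771 + $63.3072 = $98.08

$98.08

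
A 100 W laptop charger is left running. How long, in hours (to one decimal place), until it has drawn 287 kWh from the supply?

Hours = 287 kWh ÷ 0.1 kW = 2870.0 h

2870.0 h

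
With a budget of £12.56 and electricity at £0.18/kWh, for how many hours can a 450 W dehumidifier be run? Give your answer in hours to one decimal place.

Energy available = £12.56 ÷ £0.18/kWh = 69.7778 kWh
Hours = 69.7778 kWh ÷ 0.45 kW = 155.1 h

155.1 h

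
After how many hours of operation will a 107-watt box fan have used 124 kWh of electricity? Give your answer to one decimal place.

1158.9 h

Hours = 124 kWh ÷ 0.107 kW = 1158.9 h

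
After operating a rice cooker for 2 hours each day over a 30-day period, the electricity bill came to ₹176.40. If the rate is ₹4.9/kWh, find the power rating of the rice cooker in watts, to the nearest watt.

Energy = ₹176.40 ÷ ₹4.9/kWh = 36 kWh
Runtime = 2 h/day × 30 days = 60 h
Power = 36 kWh ÷ 60 h = 0.6 kW = 600 W

600 W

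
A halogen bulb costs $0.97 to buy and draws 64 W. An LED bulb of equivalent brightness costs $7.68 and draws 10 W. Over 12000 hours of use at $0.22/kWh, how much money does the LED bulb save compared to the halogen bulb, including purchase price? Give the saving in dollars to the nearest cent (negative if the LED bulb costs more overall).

$135.85

halogen bulb: $0.97 + (64/1000) kW × 12000 h × $0.22 = $0.97 + $168.96 = $169.93
LED bulb: $7.68 + (10/1000) kW × 12000 h × $0.22 = $7.68 + $26.4 = $34.08
Saving = $169.93 − $34.08 = $135.85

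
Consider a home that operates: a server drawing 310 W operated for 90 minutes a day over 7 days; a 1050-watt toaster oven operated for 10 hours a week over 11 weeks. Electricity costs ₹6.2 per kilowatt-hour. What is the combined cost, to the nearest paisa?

₹736.28

server: Runtime = 90 min × 7 = 630 min = 10.5 h
server: 0.31 kW × 10.5 h = 3.255 kWh
toaster oven: Runtime = 10 h/week × 11 weeks = 110 h
toaster oven: 1.05 kW × 110 h = 115.5 kWh
Total energy = 118.755 kWh
Cost = 118.755 × ₹6.2 = ₹736.28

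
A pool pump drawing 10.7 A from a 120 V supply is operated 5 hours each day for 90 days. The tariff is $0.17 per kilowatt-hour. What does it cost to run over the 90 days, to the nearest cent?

Power = 10.7 A × 120 V = 1284 W = 1.284 kW
Runtime = 5 h/day × 90 days = 450 h
Energy = 1.284 kW × 450 h = 577.8 kWh
Cost = 577.8 kWh × $0.17/kWh = $98.23

$98.23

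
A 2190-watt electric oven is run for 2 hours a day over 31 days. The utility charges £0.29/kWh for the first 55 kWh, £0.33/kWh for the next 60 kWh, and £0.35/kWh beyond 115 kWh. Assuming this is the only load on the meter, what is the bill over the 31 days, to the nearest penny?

£43.02

Runtime = 2 h/day × 31 days = 62 h
Energy = 2.19 kW × 62 h = 135.78 kWh
Tier 1 (0–55 kWh): 55 × £0.29 = £15.95
Tier 2 (55–115 kWh): 60 × £0.33 = £19.8
Above 115 kWh: 20.78 × £0.35 = £7.273
Bill = £43.02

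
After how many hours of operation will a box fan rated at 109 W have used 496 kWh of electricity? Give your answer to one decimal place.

Hours = 496 kWh ÷ 0.109 kW = 4550.5 h

4550.5 h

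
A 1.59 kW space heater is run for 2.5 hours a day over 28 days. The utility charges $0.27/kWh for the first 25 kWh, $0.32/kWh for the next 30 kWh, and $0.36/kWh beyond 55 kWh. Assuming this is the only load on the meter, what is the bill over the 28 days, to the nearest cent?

$36.62

Runtime = 2.5 h/day × 28 days = 70 h
Energy = 1.59 kW × 70 h = 111.3 kWh
Tier 1 (0–25 kWh): 25 × $0.27 = $6.75
Tier 2 (25–55 kWh): 30 × $0.32 = $9.6
Above 55 kWh: 56.3 × $0.36 = $20.268
Bill = $36.62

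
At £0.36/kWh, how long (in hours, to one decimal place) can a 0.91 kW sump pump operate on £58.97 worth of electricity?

180.0 h

Energy available = £58.97 ÷ £0.36/kWh = 163.8056 kWh
Hours = 163.8056 kWh ÷ 0.91 kW = 180.0 h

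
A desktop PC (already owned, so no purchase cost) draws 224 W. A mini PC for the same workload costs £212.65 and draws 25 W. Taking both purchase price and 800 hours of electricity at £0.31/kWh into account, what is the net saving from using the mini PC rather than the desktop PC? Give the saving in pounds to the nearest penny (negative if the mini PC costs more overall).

desktop PC: £0.00 + (224/1000) kW × 800 h × £0.31 = £0.00 + £55.552 = £55.552
mini PC: £212.65 + (25/1000) kW × 800 h × £0.31 = £212.65 + £6.2 = £218.85
Saving = £55.552 − £218.85 = −£163.298 → -£163.30

-£163.30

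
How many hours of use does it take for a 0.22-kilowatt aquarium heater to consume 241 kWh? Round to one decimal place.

1095.5 h

Hours = 241 kWh ÷ 0.22 kW = 1095.5 h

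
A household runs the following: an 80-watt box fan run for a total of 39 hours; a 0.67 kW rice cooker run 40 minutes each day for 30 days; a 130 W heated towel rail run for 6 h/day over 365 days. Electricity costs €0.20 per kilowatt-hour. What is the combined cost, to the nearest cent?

box fan: 0.08 kW × 39 h = 3.12 kWh
rice cooker: Runtime = 40 min × 30 = 1200 min = 20 h
rice cooker: 0.67 kW × 20 h = 13.4 kWh
heated towel rail: Runtime = 6 h/day × 365 days = 2190 h
heated towel rail: 0.13 kW × 2190 h = 284.7 kWh
Total energy = 301.22 kWh
Cost = 301.22 × €0.20 = €60.24

€60.24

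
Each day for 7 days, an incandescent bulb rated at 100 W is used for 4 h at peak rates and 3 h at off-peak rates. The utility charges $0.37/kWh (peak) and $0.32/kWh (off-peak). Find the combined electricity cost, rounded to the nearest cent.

$1.71

Peak energy = 0.1 kW × 4 h × 7 = 2.8 kWh
Off-peak energy = 0.1 kW × 3 h × 7 = 2.1 kWh
Cost = 2.8 × $0.37 + 2.1 × $0.32 = $1.036 + $0.672 = $1.71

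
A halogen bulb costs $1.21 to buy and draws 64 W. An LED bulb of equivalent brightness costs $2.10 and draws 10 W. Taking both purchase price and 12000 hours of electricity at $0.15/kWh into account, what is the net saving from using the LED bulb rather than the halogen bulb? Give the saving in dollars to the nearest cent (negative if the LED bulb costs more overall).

$96.31

halogen bulb: $1.21 + (64/1000) kW × 12000 h × $0.15 = $1.21 + $115.2 = $116.41
LED bulb: $2.10 + (10/1000) kW × 12000 h × $0.15 = $2.10 + $18 = $20.1
Saving = $116.41 − $20.1 = $96.31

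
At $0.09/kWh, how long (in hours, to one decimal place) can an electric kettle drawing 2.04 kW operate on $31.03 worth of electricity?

Energy available = $31.03 ÷ $0.09/kWh = 344.7778 kWh
Hours = 344.7778 kWh ÷ 2.04 kW = 169.0 h

169.0 h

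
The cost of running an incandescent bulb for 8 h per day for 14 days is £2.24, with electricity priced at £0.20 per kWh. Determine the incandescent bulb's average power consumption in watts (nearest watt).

100 W

Energy = £2.24 ÷ £0.20/kWh = 11.2 kWh
Runtime = 8 h/day × 14 days = 112 h
Power = 11.2 kWh ÷ 112 h = 0.1 kW = 100 W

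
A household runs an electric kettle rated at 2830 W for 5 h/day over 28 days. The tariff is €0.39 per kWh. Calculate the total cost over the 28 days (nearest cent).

€154.52

Runtime = 5 h/day × 28 days = 140 h
Energy = 2.83 kW × 140 h = 396.2 kWh
Cost = 396.2 kWh × €0.39/kWh = €154.52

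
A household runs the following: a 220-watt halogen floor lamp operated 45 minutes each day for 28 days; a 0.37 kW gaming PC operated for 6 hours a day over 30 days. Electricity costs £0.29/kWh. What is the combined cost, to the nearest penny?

halogen floor lamp: Runtime = 45 min × 28 = 1260 min = 21 h
halogen floor lamp: 0.22 kW × 21 h = 4.62 kWh
gaming PC: Runtime = 6 h/day × 30 days = 180 h
gaming PC: 0.37 kW × 180 h = 66.6 kWh
Total energy = 71.22 kWh
Cost = 71.22 × £0.29 = £20.65

£20.65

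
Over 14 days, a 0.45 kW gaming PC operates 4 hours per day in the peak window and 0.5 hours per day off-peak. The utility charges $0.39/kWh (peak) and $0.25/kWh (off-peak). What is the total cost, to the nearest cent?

$10.62

Peak energy = 0.45 kW × 4 h × 14 = 25.2 kWh
Off-peak energy = 0.45 kW × 0.5 h × 14 = 3.15 kWh
Cost = 25.2 × $0.39 + 3.15 × $0.25 = $9.828 + $0.7875 = $10.62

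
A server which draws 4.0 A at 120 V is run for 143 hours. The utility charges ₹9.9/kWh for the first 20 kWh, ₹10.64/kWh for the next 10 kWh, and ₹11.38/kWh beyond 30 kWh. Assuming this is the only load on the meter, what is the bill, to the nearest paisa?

Power = 4.0 A × 120 V = 480 W = 0.48 kW
Energy = 0.48 kW × 143 h = 68.64 kWh
Tier 1 (0–20 kWh): 20 × ₹9.9 = ₹198
Tier 2 (20–30 kWh): 10 × ₹10.64 = ₹106.4
Above 30 kWh: 38.64 × ₹11.38 = ₹439.7232
Bill = ₹744.12

₹744.12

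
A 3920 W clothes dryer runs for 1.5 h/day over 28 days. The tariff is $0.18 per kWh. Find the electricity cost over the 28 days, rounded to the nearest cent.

$29.64

Runtime = 1.5 h/day × 28 days = 42 h
Energy = 3.92 kW × 42 h = 164.64 kWh
Cost = 164.64 kWh × $0.18/kWh = $29.64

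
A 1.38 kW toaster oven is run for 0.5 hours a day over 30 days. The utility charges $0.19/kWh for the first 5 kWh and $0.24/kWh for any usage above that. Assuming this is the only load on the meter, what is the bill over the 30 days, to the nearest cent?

$4.72

Runtime = 0.5 h/day × 30 days = 15 h
Energy = 1.38 kW × 15 h = 20.7 kWh
Tier 1 (0–5 kWh): 5 × $0.19 = $0.95
Above 5 kWh: 15.7 × $0.24 = $3.768
Bill = $4.72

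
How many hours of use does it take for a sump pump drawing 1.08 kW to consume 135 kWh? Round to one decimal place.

125.0 h

Hours = 135 kWh ÷ 1.08 kW = 125.0 h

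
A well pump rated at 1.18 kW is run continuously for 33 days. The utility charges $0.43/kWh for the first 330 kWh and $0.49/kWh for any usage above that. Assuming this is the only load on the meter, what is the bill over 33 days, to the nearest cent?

Runtime = 24 h × 33 = 792 h
Energy = 1.18 kW × 792 h = 934.56 kWh
Tier 1 (0–330 kWh): 330 × $0.43 = $141.9
Above 330 kWh: 604.56 × $0.49 = $296.2344
Bill = $438.13

$438.13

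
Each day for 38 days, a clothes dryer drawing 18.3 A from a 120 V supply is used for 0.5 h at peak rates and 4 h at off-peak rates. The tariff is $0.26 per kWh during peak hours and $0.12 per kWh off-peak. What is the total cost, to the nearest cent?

$50.90

Power = 18.3 A × 120 V = 2196 W = 2.196 kW
Peak energy = 2.196 kW × 0.5 h × 38 = 41.724 kWh
Off-peak energy = 2.196 kW × 4 h × 38 = 333.792 kWh
Cost = 41.724 × $0.26 + 333.792 × $0.12 = $10.84824 + $40.05504 = $50.90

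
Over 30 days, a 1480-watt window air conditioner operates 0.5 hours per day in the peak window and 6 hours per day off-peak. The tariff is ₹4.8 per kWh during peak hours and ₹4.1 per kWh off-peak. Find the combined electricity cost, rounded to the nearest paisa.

Peak energy = 1.48 kW × 0.5 h × 30 = 22.2 kWh
Off-peak energy = 1.48 kW × 6 h × 30 = 266.4 kWh
Cost = 22.2 × ₹4.8 + 266.4 × ₹4.1 = ₹106.56 + ₹1092.24 = ₹1198.80

₹1198.80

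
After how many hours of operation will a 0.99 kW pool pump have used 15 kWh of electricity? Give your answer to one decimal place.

Hours = 15 kWh ÷ 0.99 kW = 15.2 h

15.2 h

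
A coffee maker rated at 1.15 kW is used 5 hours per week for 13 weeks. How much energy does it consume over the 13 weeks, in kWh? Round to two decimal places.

74.75 kWh

Runtime = 5 h/week × 13 weeks = 65 h
Energy = 1.15 kW × 65 h = 74.75 kWh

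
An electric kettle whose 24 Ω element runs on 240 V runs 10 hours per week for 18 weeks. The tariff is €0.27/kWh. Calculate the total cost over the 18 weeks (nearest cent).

Power = V²/R = 240²/24 = 2400 W = 2.4 kW
Runtime = 10 h/week × 18 weeks = 180 h
Energy = 2.4 kW × 180 h = 432 kWh
Cost = 432 kWh × €0.27/kWh = €116.64

€116.64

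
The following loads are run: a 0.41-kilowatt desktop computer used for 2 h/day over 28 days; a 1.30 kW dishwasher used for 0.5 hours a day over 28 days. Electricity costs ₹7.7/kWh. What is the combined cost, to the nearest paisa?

desktop computer: Runtime = 2 h/day × 28 days = 56 h
desktop computer: 0.41 kW × 56 h = 22.96 kWh
dishwasher: Runtime = 0.5 h/day × 28 days = 14 h
dishwasher: 1.3 kW × 14 h = 18.2 kWh
Total energy = 41.16 kWh
Cost = 41.16 × ₹7.7 = ₹316.93

₹316.93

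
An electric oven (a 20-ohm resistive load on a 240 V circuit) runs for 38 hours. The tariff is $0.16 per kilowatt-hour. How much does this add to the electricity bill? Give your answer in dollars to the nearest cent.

Power = V²/R = 240²/20 = 2880 W = 2.88 kW
Energy = 2.88 kW × 38 h = 109.44 kWh
Cost = 109.44 kWh × $0.16/kWh = $17.51

$17.51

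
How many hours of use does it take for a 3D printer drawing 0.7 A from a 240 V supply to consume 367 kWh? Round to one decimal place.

2184.5 h

Power = 0.7 A × 240 V = 168 W = 0.168 kW
Hours = 367 kWh ÷ 0.168 kW = 2184.5 h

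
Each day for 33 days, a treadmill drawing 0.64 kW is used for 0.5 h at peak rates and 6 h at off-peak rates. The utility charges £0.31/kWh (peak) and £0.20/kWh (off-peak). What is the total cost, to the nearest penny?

£28.62

Peak energy = 0.64 kW × 0.5 h × 33 = 10.56 kWh
Off-peak energy = 0.64 kW × 6 h × 33 = 126.72 kWh
Cost = 10.56 × £0.31 + 126.72 × £0.20 = £3.2736 + £25.344 = £28.62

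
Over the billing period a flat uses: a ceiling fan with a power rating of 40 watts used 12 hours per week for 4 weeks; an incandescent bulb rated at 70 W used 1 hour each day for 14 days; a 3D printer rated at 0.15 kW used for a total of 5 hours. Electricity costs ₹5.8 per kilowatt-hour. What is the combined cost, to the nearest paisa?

₹21.17

ceiling fan: Runtime = 12 h/week × 4 weeks = 48 h
ceiling fan: 0.04 kW × 48 h = 1.92 kWh
incandescent bulb: Runtime = 1 h/day × 14 days = 14 h
incandescent bulb: 0.07 kW × 14 h = 0.98 kWh
3D printer: 0.15 kW × 5 h = 0.75 kWh
Total energy = 3.65 kWh
Cost = 3.65 × ₹5.8 = ₹21.17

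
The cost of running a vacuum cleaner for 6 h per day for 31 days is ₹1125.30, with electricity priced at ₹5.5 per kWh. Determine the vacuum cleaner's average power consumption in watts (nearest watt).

1100 W

Energy = ₹1125.30 ÷ ₹5.5/kWh = 204.6 kWh
Runtime = 6 h/day × 31 days = 186 h
Power = 204.6 kWh ÷ 186 h = 1.1 kW = 1100 W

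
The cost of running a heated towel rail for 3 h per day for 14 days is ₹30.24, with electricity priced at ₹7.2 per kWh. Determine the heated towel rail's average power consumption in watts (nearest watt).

100 W

Energy = ₹30.24 ÷ ₹7.2/kWh = 4.2 kWh
Runtime = 3 h/day × 14 days = 42 h
Power = 4.2 kWh ÷ 42 h = 0.1 kW = 100 W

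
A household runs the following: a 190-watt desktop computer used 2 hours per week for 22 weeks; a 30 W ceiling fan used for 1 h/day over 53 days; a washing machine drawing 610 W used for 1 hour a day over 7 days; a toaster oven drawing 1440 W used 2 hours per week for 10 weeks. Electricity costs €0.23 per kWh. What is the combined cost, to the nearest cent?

€9.89

desktop computer: Runtime = 2 h/week × 22 weeks = 44 h
desktop computer: 0.19 kW × 44 h = 8.36 kWh
ceiling fan: Runtime = 1 h/day × 53 days = 53 h
ceiling fan: 0.03 kW × 53 h = 1.59 kWh
washing machine: Runtime = 1 h/day × 7 days = 7 h
washing machine: 0.61 kW × 7 h = 4.27 kWh
toaster oven: Runtime = 2 h/week × 10 weeks = 20 h
toaster oven: 1.44 kW × 20 h = 28.8 kWh
Total energy = 43.02 kWh
Cost = 43.02 × €0.23 = €9.89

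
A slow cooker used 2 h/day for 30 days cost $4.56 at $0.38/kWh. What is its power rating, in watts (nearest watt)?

200 W

Energy = $4.56 ÷ $0.38/kWh = 12 kWh
Runtime = 2 h/day × 30 days = 60 h
Power = 12 kWh ÷ 60 h = 0.2 kW = 200 W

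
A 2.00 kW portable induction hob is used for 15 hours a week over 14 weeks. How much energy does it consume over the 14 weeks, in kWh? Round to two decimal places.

420.00 kWh

Runtime = 15 h/week × 14 weeks = 210 h
Energy = 2 kW × 210 h = 420 kWh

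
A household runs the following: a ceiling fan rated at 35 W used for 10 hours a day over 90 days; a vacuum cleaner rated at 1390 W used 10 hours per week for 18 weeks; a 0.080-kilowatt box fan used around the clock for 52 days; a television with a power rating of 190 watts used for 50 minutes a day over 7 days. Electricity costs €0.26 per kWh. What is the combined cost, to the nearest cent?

€99.49

ceiling fan: Runtime = 10 h/day × 90 days = 900 h
ceiling fan: 0.035 kW × 900 h = 31.5 kWh
vacuum cleaner: Runtime = 10 h/week × 18 weeks = 180 h
vacuum cleaner: 1.39 kW × 180 h = 250.2 kWh
box fan: Runtime = 24 h × 52 = 1248 h
box fan: 0.08 kW × 1248 h = 99.84 kWh
television: Runtime = 50 min × 7 = 350 min = 5.833333… h
television: 0.19 kW × 5.833333… h = 1.108333… kWh
Total energy = 382.648333… kWh
Cost = 382.648333… × €0.26 = €99.49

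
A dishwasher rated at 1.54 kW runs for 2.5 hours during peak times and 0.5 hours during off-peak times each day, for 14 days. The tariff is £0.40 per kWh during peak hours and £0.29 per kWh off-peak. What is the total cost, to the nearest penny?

£24.69

Peak energy = 1.54 kW × 2.5 h × 14 = 53.9 kWh
Off-peak energy = 1.54 kW × 0.5 h × 14 = 10.78 kWh
Cost = 53.9 × £0.40 + 10.78 × £0.29 = £21.56 + £3.1262 = £24.69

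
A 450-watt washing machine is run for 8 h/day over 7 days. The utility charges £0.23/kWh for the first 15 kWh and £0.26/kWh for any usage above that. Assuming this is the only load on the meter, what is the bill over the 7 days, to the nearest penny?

£6.10

Runtime = 8 h/day × 7 days = 56 h
Energy = 0.45 kW × 56 h = 25.2 kWh
Tier 1 (0–15 kWh): 15 × £0.23 = £3.45
Above 15 kWh: 10.2 × £0.26 = £2.652
Bill = £6.10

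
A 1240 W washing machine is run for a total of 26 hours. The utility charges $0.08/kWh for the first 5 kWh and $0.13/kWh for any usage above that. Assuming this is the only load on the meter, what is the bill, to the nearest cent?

Energy = 1.24 kW × 26 h = 32.24 kWh
Tier 1 (0–5 kWh): 5 × $0.08 = $0.4
Above 5 kWh: 27.24 × $0.13 = $3.5412
Bill = $3.94

$3.94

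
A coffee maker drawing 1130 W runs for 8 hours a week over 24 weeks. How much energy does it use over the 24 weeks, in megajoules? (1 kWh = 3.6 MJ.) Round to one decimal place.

781.1 MJ

Runtime = 8 h/week × 24 weeks = 192 h
Energy = 1.13 kW × 192 h = 216.96 kWh
= 216.96 × 3.6 MJ = 781.1 MJ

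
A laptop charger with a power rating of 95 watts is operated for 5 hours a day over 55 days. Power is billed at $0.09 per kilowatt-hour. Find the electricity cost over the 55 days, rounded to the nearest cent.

Runtime = 5 h/day × 55 days = 275 h
Energy = 0.095 kW × 275 h = 26.125 kWh
Cost = 26.125 kWh × $0.09/kWh = $2.35

$2.35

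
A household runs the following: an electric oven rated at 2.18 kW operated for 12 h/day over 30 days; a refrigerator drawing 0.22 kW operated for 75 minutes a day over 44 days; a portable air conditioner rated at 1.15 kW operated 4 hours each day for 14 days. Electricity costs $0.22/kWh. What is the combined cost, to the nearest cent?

electric oven: Runtime = 12 h/day × 30 days = 360 h
electric oven: 2.18 kW × 360 h = 784.8 kWh
refrigerator: Runtime = 75 min × 44 = 3300 min = 55 h
refrigerator: 0.22 kW × 55 h = 12.1 kWh
portable air conditioner: Runtime = 4 h/day × 14 days = 56 h
portable air conditioner: 1.15 kW × 56 h = 64.4 kWh
Total energy = 861.3 kWh
Cost = 861.3 × $0.22 = $189.49

$189.49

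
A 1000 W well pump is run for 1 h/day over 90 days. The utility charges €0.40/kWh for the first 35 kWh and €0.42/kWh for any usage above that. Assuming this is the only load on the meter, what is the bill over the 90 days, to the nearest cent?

Runtime = 1 h/day × 90 days = 90 h
Energy = 1 kW × 90 h = 90 kWh
Tier 1 (0–35 kWh): 35 × €0.40 = €14
Above 35 kWh: 55 × €0.42 = €23.1
Bill = €37.10

€37.10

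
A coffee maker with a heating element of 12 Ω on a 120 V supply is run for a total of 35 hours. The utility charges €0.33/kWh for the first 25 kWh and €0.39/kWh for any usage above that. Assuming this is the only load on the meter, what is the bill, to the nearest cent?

€14.88

Power = V²/R = 120²/12 = 1200 W = 1.2 kW
Energy = 1.2 kW × 35 h = 42 kWh
Tier 1 (0–25 kWh): 25 × €0.33 = €8.25
Above 25 kWh: 17 × €0.39 = €6.63
Bill = €14.88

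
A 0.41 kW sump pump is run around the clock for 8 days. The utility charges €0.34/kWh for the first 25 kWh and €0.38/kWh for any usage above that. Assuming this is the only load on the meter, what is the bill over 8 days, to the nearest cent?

€28.91

Runtime = 24 h × 8 = 192 h
Energy = 0.41 kW × 192 h = 78.72 kWh
Tier 1 (0–25 kWh): 25 × €0.34 = €8.5
Above 25 kWh: 53.72 × €0.38 = €20.4136
Bill = €28.91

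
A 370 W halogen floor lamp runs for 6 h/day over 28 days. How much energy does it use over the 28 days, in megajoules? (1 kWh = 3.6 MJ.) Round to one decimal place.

Runtime = 6 h/day × 28 days = 168 h
Energy = 0.37 kW × 168 h = 62.16 kWh
= 62.16 × 3.6 MJ = 223.8 MJ

223.8 MJ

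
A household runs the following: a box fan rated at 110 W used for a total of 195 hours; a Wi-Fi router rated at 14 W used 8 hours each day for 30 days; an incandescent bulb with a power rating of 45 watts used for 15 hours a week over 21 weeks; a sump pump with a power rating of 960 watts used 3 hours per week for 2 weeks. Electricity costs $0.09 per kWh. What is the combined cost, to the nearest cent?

$4.03

box fan: 0.11 kW × 195 h = 21.45 kWh
Wi-Fi router: Runtime = 8 h/day × 30 days = 240 h
Wi-Fi router: 0.014 kW × 240 h = 3.36 kWh
incandescent bulb: Runtime = 15 h/week × 21 weeks = 315 h
incandescent bulb: 0.045 kW × 315 h = 14.175 kWh
sump pump: Runtime = 3 h/week × 2 weeks = 6 h
sump pump: 0.96 kW × 6 h = 5.76 kWh
Total energy = 44.745 kWh
Cost = 44.745 × $0.09 = $4.03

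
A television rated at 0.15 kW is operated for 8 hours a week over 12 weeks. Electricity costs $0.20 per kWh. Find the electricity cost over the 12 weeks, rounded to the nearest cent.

$2.88

Runtime = 8 h/week × 12 weeks = 96 h
Energy = 0.15 kW × 96 h = 14.4 kWh
Cost = 14.4 kWh × $0.20/kWh = $2.88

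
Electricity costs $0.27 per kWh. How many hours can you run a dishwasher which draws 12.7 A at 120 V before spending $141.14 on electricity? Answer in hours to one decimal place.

343.0 h

Power = 12.7 A × 120 V = 1524 W = 1.524 kW
Energy available = $141.14 ÷ $0.27/kWh = 522.7407 kWh
Hours = 522.7407 kWh ÷ 1.524 kW = 343.0 h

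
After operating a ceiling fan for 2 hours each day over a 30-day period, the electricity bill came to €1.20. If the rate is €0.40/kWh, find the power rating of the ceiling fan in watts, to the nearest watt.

50 W

Energy = €1.20 ÷ €0.40/kWh = 3 kWh
Runtime = 2 h/day × 30 days = 60 h
Power = 3 kWh ÷ 60 h = 0.05 kW = 50 W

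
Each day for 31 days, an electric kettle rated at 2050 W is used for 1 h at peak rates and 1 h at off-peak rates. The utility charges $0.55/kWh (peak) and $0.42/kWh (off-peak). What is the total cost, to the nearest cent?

$61.64

Peak energy = 2.05 kW × 1 h × 31 = 63.55 kWh
Off-peak energy = 2.05 kW × 1 h × 31 = 63.55 kWh
Cost = 63.55 × $0.55 + 63.55 × $0.42 = $34.9525 + $26.691 = $61.64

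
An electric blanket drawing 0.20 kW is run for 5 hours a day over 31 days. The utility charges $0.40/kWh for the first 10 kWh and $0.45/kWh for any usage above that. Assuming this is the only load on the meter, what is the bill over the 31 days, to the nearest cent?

Runtime = 5 h/day × 31 days = 155 h
Energy = 0.2 kW × 155 h = 31 kWh
Tier 1 (0–10 kWh): 10 × $0.40 = $4
Above 10 kWh: 21 × $0.45 = $9.45
Bill = $13.45

$13.45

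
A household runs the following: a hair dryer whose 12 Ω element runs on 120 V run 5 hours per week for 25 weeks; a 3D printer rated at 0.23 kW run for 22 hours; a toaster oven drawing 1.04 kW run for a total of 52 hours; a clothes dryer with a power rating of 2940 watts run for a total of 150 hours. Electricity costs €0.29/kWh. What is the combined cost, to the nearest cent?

hair dryer: Power = V²/R = 120²/12 = 1200 W = 1.2 kW
hair dryer: Runtime = 5 h/week × 25 weeks = 125 h
hair dryer: 1.2 kW × 125 h = 150 kWh
3D printer: 0.23 kW × 22 h = 5.06 kWh
toaster oven: 1.04 kW × 52 h = 54.08 kWh
clothes dryer: 2.94 kW × 150 h = 441 kWh
Total energy = 650.14 kWh
Cost = 650.14 × €0.29 = €188.54

€188.54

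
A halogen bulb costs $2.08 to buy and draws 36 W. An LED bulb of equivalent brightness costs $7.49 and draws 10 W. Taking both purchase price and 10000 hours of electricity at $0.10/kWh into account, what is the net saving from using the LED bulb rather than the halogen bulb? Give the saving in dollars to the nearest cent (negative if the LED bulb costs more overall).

halogen bulb: $2.08 + (36/1000) kW × 10000 h × $0.10 = $2.08 + $36 = $38.08
LED bulb: $7.49 + (10/1000) kW × 10000 h × $0.10 = $7.49 + $10 = $17.49
Saving = $38.08 − $17.49 = $20.59

$20.59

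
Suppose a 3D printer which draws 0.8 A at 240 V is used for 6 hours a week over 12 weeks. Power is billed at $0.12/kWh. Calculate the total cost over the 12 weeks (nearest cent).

$1.66

Power = 0.8 A × 240 V = 192 W = 0.192 kW
Runtime = 6 h/week × 12 weeks = 72 h
Energy = 0.192 kW × 72 h = 13.824 kWh
Cost = 13.824 kWh × $0.12/kWh = $1.66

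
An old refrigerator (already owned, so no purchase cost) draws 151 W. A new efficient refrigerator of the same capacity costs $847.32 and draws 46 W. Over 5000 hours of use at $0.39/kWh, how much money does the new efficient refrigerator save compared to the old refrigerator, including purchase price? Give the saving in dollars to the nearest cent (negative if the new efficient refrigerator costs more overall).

-$642.57

old refrigerator: $0.00 + (151/1000) kW × 5000 h × $0.39 = $0.00 + $294.45 = $294.45
new efficient refrigerator: $847.32 + (46/1000) kW × 5000 h × $0.39 = $847.32 + $89.7 = $937.02
Saving = $294.45 − $937.02 = −$642.57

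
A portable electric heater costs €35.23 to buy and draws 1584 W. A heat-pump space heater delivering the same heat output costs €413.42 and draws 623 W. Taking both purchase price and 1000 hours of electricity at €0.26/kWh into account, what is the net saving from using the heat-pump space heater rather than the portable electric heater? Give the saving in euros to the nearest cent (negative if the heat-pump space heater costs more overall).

-€128.33

portable electric heater: €35.23 + (1584/1000) kW × 1000 h × €0.26 = €35.23 + €411.84 = €447.07
heat-pump space heater: €413.42 + (623/1000) kW × 1000 h × €0.26 = €413.42 + €161.98 = €575.4
Saving = €447.07 − €575.4 = −€128.33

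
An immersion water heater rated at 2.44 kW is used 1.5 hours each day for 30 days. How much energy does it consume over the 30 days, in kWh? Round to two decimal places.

Runtime = 1.5 h/day × 30 days = 45 h
Energy = 2.44 kW × 45 h = 109.8 kWh

109.80 kWh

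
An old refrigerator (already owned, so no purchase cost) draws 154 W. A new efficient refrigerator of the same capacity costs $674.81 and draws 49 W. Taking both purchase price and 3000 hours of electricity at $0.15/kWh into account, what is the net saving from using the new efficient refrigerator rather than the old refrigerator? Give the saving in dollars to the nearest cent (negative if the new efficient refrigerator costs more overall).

old refrigerator: $0.00 + (154/1000) kW × 3000 h × $0.15 = $0.00 + $69.3 = $69.3
new efficient refrigerator: $674.81 + (49/1000) kW × 3000 h × $0.15 = $674.81 + $22.05 = $696.86
Saving = $69.3 − $696.86 = −$627.56

-$627.56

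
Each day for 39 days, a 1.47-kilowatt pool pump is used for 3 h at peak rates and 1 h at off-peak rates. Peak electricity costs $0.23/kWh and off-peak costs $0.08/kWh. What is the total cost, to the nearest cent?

Peak energy = 1.47 kW × 3 h × 39 = 171.99 kWh
Off-peak energy = 1.47 kW × 1 h × 39 = 57.33 kWh
Cost = 171.99 × $0.23 + 57.33 × $0.08 = $39.5577 + $4.5864 = $44.14

$44.14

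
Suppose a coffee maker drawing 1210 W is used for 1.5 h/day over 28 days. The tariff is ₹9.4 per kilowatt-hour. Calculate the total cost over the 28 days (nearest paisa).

Runtime = 1.5 h/day × 28 days = 42 h
Energy = 1.21 kW × 42 h = 50.82 kWh
Cost = 50.82 kWh × ₹9.4/kWh = ₹477.71

₹477.71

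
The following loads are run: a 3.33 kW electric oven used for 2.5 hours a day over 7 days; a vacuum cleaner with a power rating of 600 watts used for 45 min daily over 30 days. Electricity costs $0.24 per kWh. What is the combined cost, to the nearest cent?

electric oven: Runtime = 2.5 h/day × 7 days = 17.5 h
electric oven: 3.33 kW × 17.5 h = 58.275 kWh
vacuum cleaner: Runtime = 45 min × 30 = 1350 min = 22.5 h
vacuum cleaner: 0.6 kW × 22.5 h = 13.5 kWh
Total energy = 71.775 kWh
Cost = 71.775 × $0.24 = $17.23

$17.23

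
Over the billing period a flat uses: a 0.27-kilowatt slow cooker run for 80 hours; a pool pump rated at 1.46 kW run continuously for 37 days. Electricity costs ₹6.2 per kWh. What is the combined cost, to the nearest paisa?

₹8172.10

slow cooker: 0.27 kW × 80 h = 21.6 kWh
pool pump: Runtime = 24 h × 37 = 888 h
pool pump: 1.46 kW × 888 h = 1296.48 kWh
Total energy = 1318.08 kWh
Cost = 1318.08 × ₹6.2 = ₹8172.10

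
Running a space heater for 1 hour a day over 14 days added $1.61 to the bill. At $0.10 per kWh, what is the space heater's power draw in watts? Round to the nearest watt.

1150 W

Energy = $1.61 ÷ $0.10/kWh = 16.1 kWh
Runtime = 1 h/day × 14 days = 14 h
Power = 16.1 kWh ÷ 14 h = 1.15 kW = 1150 W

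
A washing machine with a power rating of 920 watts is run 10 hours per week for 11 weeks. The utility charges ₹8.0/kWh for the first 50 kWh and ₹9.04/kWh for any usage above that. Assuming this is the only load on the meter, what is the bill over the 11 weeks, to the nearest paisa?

Runtime = 10 h/week × 11 weeks = 110 h
Energy = 0.92 kW × 110 h = 101.2 kWh
Tier 1 (0–50 kWh): 50 × ₹8.0 = ₹400
Above 50 kWh: 51.2 × ₹9.04 = ₹462.848
Bill = ₹862.85

₹862.85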